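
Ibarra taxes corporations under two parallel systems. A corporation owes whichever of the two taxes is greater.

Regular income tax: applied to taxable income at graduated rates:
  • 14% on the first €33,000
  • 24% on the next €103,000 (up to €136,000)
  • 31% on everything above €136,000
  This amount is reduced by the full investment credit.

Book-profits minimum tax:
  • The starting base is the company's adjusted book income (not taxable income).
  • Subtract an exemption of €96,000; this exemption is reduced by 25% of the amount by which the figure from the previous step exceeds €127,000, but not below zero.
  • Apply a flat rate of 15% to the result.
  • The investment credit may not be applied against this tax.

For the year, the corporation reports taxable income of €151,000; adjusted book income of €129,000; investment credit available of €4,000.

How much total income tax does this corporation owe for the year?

€29,990

Book-profits minimum tax:
  Base (adjusted book income): €129,000
  Exemption: €96,000 − 25% × (€129,000 − €127,000) = €96,000 − €500 = €95,500
  Base: €129,000 − €95,500 = €33,500
  €33,500 × 15% = €5,025

Regular income tax:
  €33,000 × 14% = €4,620
  €103,000 × 24% = €24,720
  €15,000 × 31% = €4,650
  → €33,990
  Less investment credit €4,000 → €29,990

€29,990 > €5,025, so the regular income tax governs.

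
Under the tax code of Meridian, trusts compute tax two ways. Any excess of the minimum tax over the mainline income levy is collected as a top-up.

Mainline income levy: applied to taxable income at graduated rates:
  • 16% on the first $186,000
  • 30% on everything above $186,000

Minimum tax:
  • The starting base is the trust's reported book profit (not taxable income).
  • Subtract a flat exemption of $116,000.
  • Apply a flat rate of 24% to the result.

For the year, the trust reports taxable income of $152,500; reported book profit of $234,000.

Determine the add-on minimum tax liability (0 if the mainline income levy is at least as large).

Minimum tax:
  Base (reported book profit): $234,000
  Less exemption $116,000 → base $118,000
  $118,000 × 24% = $28,320

Mainline income levy:
  $152,500 × 16% = $24,400

Excess of minimum tax over mainline income levy: $28,320 − $24,400 = $3,920.

$3,920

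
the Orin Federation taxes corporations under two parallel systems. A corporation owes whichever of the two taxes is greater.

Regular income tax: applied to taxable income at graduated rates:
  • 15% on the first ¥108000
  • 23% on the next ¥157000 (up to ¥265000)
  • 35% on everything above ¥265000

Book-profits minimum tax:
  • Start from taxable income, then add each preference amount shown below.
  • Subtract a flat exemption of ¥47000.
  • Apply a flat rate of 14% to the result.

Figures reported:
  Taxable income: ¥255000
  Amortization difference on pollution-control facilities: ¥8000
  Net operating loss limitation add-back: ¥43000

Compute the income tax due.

¥50010

Regular income tax:
  ¥108000 × 15% = ¥16200
  ¥147000 × 23% = ¥33810
  → ¥50010

Book-profits minimum tax:
  Adjusted income: ¥255000 + ¥8000 + ¥43000 = ¥306000
  Less exemption ¥47000 → base ¥259000
  ¥259000 × 14% = ¥36260

¥50010 > ¥36260, so the regular income tax governs.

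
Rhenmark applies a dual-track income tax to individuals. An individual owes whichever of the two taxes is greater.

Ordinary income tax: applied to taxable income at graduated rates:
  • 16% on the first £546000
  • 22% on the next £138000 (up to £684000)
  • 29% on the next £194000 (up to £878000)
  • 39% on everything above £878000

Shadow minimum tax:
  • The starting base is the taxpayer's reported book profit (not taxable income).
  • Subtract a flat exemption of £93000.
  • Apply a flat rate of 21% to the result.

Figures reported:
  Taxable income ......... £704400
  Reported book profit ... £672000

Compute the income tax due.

£123636

Shadow minimum tax:
  Base (reported book profit): £672000
  Less exemption £93000 → base £579000
  £579000 × 21% = £121590

Ordinary income tax:
  £546000 × 16% = £87360
  £138000 × 22% = £30360
  £20400 × 29% = £5916
  → £123636

£123636 > £121590, so the ordinary income tax governs.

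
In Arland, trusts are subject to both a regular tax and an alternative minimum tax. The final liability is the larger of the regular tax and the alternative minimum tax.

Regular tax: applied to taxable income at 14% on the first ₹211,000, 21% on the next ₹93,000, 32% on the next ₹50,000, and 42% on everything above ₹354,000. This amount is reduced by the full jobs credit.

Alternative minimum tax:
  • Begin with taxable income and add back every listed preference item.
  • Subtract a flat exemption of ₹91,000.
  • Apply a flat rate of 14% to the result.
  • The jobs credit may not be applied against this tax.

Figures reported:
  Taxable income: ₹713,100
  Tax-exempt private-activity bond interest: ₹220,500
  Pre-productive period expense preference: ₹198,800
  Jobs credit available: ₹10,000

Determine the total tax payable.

Regular tax:
  ₹211,000 × 14% = ₹29,540
  ₹93,000 × 21% = ₹19,530
  ₹50,000 × 32% = ₹16,000
  ₹359,100 × 42% = ₹150,822
  → ₹215,892
  Less jobs credit ₹10,000 → ₹205,892

Alternative minimum tax:
  Adjusted income: ₹713,100 + ₹220,500 + ₹198,800 = ₹1,132,400
  Less exemption ₹91,000 → base ₹1,041,400
  ₹1,041,400 × 14% = ₹145,796

₹205,892 > ₹145,796, so the regular tax governs.

₹205,892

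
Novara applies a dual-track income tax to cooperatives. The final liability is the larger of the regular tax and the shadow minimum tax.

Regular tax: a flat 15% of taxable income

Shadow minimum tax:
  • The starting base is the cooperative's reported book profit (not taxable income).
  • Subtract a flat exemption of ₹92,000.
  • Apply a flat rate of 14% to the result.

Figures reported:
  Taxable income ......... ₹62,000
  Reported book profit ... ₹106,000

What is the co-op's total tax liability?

₹9,300

Regular tax:
  ₹62,000 × 15% = ₹9,300

Shadow minimum tax:
  Base (reported book profit): ₹106,000
  Less exemption ₹92,000 → base ₹14,000
  ₹14,000 × 14% = ₹1,960

₹9,300 > ₹1,960, so the regular tax governs.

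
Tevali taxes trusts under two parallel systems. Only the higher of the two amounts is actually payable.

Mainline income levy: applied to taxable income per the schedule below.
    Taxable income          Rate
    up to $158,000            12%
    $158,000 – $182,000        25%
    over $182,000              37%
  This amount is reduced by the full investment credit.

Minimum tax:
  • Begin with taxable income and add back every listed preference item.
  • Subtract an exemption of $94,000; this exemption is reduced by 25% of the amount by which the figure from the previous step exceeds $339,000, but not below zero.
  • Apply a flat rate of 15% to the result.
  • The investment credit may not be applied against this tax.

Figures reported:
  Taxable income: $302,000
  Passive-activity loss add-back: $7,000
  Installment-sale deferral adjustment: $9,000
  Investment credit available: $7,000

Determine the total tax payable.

$62,360

Minimum tax:
  Adjusted income: $302,000 + $7,000 + $9,000 = $318,000
  Exemption: $318,000 ≤ $339,000, so full $94,000 applies
  Base: $318,000 − $94,000 = $224,000
  $224,000 × 15% = $33,600

Mainline income levy:
  $158,000 × 12% = $18,960
  $24,000 × 25% = $6,000
  $120,000 × 37% = $44,400
  → $69,360
  Less investment credit $7,000 → $62,360

$62,360 > $33,600, so the mainline income levy governs.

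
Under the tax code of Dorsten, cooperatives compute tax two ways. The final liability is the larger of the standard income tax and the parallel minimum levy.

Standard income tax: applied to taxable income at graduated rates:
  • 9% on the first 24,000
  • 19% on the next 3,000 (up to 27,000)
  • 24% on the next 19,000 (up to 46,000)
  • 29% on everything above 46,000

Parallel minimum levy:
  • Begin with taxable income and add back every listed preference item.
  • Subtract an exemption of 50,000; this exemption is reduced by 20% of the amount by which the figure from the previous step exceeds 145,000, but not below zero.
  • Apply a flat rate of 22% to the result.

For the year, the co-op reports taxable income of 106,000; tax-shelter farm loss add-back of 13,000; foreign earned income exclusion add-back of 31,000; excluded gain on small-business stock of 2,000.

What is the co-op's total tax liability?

Parallel minimum levy:
  Adjusted income: 106,000 + 13,000 + 31,000 + 2,000 = 152,000
  Exemption: 50,000 − 20% × (152,000 − 145,000) = 50,000 − 1,400 = 48,600
  Base: 152,000 − 48,600 = 103,400
  103,400 × 22% = 22,748

Standard income tax:
  24,000 × 9% = 2,160
  3,000 × 19% = 570
  19,000 × 24% = 4,560
  60,000 × 29% = 17,400
  → 24,690

24,690 > 22,748, so the standard income tax governs.

24,690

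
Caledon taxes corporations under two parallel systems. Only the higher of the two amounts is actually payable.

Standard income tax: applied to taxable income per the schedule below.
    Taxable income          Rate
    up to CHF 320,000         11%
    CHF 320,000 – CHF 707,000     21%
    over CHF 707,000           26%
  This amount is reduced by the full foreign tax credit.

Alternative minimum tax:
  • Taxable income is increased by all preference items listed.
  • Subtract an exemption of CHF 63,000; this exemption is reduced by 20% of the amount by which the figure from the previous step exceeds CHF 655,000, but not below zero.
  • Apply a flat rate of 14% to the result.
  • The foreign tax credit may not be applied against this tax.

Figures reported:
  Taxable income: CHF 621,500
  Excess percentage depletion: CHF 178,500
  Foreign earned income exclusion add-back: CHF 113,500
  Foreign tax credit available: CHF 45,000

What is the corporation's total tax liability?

Standard income tax:
  CHF 320,000 × 11% = CHF 35,200
  CHF 301,500 × 21% = CHF 63,315
  → CHF 98,515
  Less foreign tax credit CHF 45,000 → CHF 53,515

Alternative minimum tax:
  Adjusted income: CHF 621,500 + CHF 178,500 + CHF 113,500 = CHF 913,500
  Exemption: CHF 63,000 − 20% × (CHF 913,500 − CHF 655,000) = CHF 63,000 − CHF 51,700 = CHF 11,300
  Base: CHF 913,500 − CHF 11,300 = CHF 902,200
  CHF 902,200 × 14% = CHF 126,308

CHF 126,308 > CHF 53,515, so the alternative minimum tax is the binding amount.

CHF 126,308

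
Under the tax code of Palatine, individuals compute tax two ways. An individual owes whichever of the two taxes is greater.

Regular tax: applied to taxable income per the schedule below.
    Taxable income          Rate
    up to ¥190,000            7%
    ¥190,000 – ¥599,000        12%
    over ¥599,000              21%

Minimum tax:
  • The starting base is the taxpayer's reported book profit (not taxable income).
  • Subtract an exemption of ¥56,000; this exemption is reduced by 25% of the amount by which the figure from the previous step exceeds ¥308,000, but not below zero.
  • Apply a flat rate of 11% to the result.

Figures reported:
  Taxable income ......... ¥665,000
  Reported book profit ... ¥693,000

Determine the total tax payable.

Regular tax:
  ¥190,000 × 7% = ¥13,300
  ¥409,000 × 12% = ¥49,080
  ¥66,000 × 21% = ¥13,860
  → ¥76,240

Minimum tax:
  Base (reported book profit): ¥693,000
  Exemption: 25% × (¥693,000 − ¥308,000) = ¥96,250 ≥ ¥56,000, so the exemption is fully phased out
  Base: ¥693,000 − ¥0 = ¥693,000
  ¥693,000 × 11% = ¥76,230

¥76,240 > ¥76,230, so the regular tax governs.

¥76,240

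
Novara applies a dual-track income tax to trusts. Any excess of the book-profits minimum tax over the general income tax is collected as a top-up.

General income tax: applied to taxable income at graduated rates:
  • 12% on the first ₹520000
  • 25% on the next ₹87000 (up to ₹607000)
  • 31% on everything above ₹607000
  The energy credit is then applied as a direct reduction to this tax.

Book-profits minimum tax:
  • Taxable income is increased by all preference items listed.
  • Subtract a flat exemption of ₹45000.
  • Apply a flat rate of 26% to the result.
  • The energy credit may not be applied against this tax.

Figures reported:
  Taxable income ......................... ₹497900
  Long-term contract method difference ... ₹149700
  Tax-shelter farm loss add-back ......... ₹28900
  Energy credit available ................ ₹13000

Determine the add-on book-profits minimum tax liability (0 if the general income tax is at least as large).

₹117442

General income tax:
  ₹497900 × 12% = ₹59748
  Less energy credit ₹13000 → ₹46748

Book-profits minimum tax:
  Adjusted income: ₹497900 + ₹149700 + ₹28900 = ₹676500
  Less exemption ₹45000 → base ₹631500
  ₹631500 × 26% = ₹164190

Excess of book-profits minimum tax over general income tax: ₹164190 − ₹46748 = ₹117442.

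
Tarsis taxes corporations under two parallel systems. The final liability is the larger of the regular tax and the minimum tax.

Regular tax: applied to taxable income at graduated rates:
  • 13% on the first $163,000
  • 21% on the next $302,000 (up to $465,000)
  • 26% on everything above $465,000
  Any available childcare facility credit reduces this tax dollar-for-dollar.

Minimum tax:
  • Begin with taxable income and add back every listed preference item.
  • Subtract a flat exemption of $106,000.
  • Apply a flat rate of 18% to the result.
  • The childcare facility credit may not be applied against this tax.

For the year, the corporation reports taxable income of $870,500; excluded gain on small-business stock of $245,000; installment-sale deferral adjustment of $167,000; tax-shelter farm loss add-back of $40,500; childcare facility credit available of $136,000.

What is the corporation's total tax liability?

Regular tax:
  $163,000 × 13% = $21,190
  $302,000 × 21% = $63,420
  $405,500 × 26% = $105,430
  → $190,040
  Less childcare facility credit $136,000 → $54,040

Minimum tax:
  Adjusted income: $870,500 + $245,000 + $167,000 + $40,500 = $1,323,000
  Less exemption $106,000 → base $1,217,000
  $1,217,000 × 18% = $219,060

$219,060 > $54,040, so the minimum tax is the binding amount.

$219,060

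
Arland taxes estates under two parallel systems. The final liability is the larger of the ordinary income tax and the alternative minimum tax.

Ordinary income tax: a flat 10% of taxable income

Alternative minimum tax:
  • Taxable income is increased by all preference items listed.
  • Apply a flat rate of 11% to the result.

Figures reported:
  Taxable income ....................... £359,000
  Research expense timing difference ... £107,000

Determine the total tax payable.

£51,260

Ordinary income tax:
  £359,000 × 10% = £35,900

Alternative minimum tax:
  Adjusted income: £359,000 + £107,000 = £466,000
  £466,000 × 11% = £51,260

£51,260 > £35,900, so the alternative minimum tax is the binding amount.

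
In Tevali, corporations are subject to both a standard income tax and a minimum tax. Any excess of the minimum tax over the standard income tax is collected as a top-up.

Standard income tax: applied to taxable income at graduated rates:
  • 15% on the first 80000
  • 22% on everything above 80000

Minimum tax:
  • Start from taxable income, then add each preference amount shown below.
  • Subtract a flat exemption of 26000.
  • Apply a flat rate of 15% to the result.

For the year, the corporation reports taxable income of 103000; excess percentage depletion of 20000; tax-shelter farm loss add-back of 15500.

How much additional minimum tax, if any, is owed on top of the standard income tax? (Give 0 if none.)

0

Standard income tax:
  80000 × 15% = 12000
  23000 × 22% = 5060
  → 17060

Minimum tax:
  Adjusted income: 103000 + 20000 + 15500 = 138500
  Less exemption 26000 → base 112500
  112500 × 15% = 16875

16875 ≤ 17060, so no add-on is due.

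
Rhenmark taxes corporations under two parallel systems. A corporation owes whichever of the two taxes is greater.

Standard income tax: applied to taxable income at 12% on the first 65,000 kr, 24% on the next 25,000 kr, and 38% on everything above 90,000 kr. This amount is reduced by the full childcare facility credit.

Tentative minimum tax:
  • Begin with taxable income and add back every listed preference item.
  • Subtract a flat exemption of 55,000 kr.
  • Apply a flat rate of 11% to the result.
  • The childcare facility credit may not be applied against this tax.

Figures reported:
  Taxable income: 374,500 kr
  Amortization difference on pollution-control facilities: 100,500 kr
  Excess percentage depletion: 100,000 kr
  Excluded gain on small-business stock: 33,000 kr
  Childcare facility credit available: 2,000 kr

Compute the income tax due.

Tentative minimum tax:
  Adjusted income: 374,500 kr + 100,500 kr + 100,000 kr + 33,000 kr = 608,000 kr
  Less exemption 55,000 kr → base 553,000 kr
  553,000 kr × 11% = 60,830 kr

Standard income tax:
  65,000 kr × 12% = 7,800 kr
  25,000 kr × 24% = 6,000 kr
  284,500 kr × 38% = 108,110 kr
  → 121,910 kr
  Less childcare facility credit 2,000 kr → 119,910 kr

119,910 kr > 60,830 kr, so the standard income tax governs.

119,910 kr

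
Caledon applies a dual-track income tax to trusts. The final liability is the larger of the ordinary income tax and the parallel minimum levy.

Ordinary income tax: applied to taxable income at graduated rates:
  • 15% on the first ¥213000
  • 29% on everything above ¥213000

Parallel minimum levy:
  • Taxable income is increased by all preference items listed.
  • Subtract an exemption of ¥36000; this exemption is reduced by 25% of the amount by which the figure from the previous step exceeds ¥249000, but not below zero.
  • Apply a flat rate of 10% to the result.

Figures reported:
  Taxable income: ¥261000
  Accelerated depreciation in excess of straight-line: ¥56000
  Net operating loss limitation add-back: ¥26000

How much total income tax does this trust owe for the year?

Ordinary income tax:
  ¥213000 × 15% = ¥31950
  ¥48000 × 29% = ¥13920
  → ¥45870

Parallel minimum levy:
  Adjusted income: ¥261000 + ¥56000 + ¥26000 = ¥343000
  Exemption: ¥36000 − 25% × (¥343000 − ¥249000) = ¥36000 − ¥23500 = ¥12500
  Base: ¥343000 − ¥12500 = ¥330500
  ¥330500 × 10% = ¥33050

¥45870 > ¥33050, so the ordinary income tax governs.

¥45870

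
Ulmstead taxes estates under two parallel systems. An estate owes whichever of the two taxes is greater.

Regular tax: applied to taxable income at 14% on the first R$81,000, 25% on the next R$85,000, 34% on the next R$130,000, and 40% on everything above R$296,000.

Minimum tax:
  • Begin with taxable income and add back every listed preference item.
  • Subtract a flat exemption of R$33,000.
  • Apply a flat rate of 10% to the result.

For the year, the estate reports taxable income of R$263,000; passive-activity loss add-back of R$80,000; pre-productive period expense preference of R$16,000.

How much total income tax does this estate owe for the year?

Regular tax:
  R$81,000 × 14% = R$11,340
  R$85,000 × 25% = R$21,250
  R$97,000 × 34% = R$32,980
  → R$65,570

Minimum tax:
  Adjusted income: R$263,000 + R$80,000 + R$16,000 = R$359,000
  Less exemption R$33,000 → base R$326,000
  R$326,000 × 10% = R$32,600

R$65,570 > R$32,600, so the regular tax governs.

R$65,570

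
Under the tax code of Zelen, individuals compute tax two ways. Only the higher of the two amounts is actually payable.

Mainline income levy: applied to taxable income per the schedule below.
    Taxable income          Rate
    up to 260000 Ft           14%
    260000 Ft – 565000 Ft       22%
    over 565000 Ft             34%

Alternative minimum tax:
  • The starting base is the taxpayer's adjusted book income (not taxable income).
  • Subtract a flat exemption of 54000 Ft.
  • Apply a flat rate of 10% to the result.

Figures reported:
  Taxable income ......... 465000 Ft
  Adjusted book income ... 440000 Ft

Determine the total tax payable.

81500 Ft

Mainline income levy:
  260000 Ft × 14% = 36400 Ft
  205000 Ft × 22% = 45100 Ft
  → 81500 Ft

Alternative minimum tax:
  Base (adjusted book income): 440000 Ft
  Less exemption 54000 Ft → base 386000 Ft
  386000 Ft × 10% = 38600 Ft

81500 Ft > 38600 Ft, so the mainline income levy governs.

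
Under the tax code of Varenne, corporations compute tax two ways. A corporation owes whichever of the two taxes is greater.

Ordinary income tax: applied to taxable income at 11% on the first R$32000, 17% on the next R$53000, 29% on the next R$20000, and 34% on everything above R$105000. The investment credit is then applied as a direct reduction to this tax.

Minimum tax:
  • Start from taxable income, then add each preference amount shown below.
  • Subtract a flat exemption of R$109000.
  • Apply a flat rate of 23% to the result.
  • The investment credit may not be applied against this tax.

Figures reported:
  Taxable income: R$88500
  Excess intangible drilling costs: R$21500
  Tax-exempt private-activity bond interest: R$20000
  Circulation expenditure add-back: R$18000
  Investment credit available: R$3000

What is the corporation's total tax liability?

Minimum tax:
  Adjusted income: R$88500 + R$21500 + R$20000 + R$18000 = R$148000
  Less exemption R$109000 → base R$39000
  R$39000 × 23% = R$8970

Ordinary income tax:
  R$32000 × 11% = R$3520
  R$53000 × 17% = R$9010
  R$3500 × 29% = R$1015
  → R$13545
  Less investment credit R$3000 → R$10545

R$10545 > R$8970, so the ordinary income tax governs.

R$10545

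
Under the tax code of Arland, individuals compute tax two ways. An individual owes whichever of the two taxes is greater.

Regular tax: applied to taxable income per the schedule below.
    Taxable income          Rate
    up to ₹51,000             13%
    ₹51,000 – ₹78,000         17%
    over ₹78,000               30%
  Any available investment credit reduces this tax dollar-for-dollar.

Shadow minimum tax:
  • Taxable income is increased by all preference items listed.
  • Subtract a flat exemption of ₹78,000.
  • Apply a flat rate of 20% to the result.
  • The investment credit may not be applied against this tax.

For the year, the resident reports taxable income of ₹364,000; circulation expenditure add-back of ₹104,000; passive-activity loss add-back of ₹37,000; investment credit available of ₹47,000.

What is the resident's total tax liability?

₹85,400

Regular tax:
  ₹51,000 × 13% = ₹6,630
  ₹27,000 × 17% = ₹4,590
  ₹286,000 × 30% = ₹85,800
  → ₹97,020
  Less investment credit ₹47,000 → ₹50,020

Shadow minimum tax:
  Adjusted income: ₹364,000 + ₹104,000 + ₹37,000 = ₹505,000
  Less exemption ₹78,000 → base ₹427,000
  ₹427,000 × 20% = ₹85,400

₹85,400 > ₹50,020, so the shadow minimum tax is the binding amount.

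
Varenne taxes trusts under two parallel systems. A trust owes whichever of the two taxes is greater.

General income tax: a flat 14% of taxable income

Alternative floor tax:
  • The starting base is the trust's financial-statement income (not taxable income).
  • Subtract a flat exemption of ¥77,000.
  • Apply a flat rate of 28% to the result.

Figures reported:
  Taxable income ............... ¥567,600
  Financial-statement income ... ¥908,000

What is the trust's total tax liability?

General income tax:
  ¥567,600 × 14% = ¥79,464

Alternative floor tax:
  Base (financial-statement income): ¥908,000
  Less exemption ¥77,000 → base ¥831,000
  ¥831,000 × 28% = ¥232,680

¥232,680 > ¥79,464, so the alternative floor tax is the binding amount.

¥232,680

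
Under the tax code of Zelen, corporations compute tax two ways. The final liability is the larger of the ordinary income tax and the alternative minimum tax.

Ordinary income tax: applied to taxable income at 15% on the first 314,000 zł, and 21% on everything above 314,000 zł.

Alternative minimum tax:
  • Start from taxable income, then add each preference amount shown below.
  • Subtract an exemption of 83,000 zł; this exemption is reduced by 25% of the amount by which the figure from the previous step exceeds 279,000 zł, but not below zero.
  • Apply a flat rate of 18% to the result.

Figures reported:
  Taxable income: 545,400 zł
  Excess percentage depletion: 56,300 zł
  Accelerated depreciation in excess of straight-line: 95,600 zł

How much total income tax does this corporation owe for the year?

125,514 zł

Ordinary income tax:
  314,000 zł × 15% = 47,100 zł
  231,400 zł × 21% = 48,594 zł
  → 95,694 zł

Alternative minimum tax:
  Adjusted income: 545,400 zł + 56,300 zł + 95,600 zł = 697,300 zł
  Exemption: 25% × (697,300 zł − 279,000 zł) = 104,575 zł ≥ 83,000 zł, so the exemption is fully phased out
  Base: 697,300 zł − 0 zł = 697,300 zł
  697,300 zł × 18% = 125,514 zł

125,514 zł > 95,694 zł, so the alternative minimum tax is the binding amount.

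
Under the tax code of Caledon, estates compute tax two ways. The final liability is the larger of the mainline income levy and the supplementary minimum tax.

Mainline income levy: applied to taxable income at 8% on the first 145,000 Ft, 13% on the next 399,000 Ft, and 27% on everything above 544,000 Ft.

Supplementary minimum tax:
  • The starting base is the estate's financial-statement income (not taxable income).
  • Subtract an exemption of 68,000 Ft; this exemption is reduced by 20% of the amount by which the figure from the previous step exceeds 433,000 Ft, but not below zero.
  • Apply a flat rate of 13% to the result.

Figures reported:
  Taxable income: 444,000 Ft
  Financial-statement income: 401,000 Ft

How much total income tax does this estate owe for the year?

50,470 Ft

Supplementary minimum tax:
  Base (financial-statement income): 401,000 Ft
  Exemption: 401,000 Ft ≤ 433,000 Ft, so full 68,000 Ft applies
  Base: 401,000 Ft − 68,000 Ft = 333,000 Ft
  333,000 Ft × 13% = 43,290 Ft

Mainline income levy:
  145,000 Ft × 8% = 11,600 Ft
  299,000 Ft × 13% = 38,870 Ft
  → 50,470 Ft

50,470 Ft > 43,290 Ft, so the mainline income levy governs.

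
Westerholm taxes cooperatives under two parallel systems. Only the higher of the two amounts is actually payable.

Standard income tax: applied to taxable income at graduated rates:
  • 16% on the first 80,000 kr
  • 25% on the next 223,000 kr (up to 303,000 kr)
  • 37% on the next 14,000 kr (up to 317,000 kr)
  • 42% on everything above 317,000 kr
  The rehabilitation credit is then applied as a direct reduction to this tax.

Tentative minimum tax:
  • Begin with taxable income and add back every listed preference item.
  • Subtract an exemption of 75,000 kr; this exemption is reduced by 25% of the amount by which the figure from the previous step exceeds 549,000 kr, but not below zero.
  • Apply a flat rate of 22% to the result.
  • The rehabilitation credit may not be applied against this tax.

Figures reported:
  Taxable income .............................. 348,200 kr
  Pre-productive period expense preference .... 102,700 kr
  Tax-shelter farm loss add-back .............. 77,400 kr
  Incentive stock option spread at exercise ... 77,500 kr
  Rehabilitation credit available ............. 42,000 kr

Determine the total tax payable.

Tentative minimum tax:
  Adjusted income: 348,200 kr + 102,700 kr + 77,400 kr + 77,500 kr = 605,800 kr
  Exemption: 75,000 kr − 25% × (605,800 kr − 549,000 kr) = 75,000 kr − 14,200 kr = 60,800 kr
  Base: 605,800 kr − 60,800 kr = 545,000 kr
  545,000 kr × 22% = 119,900 kr

Standard income tax:
  80,000 kr × 16% = 12,800 kr
  223,000 kr × 25% = 55,750 kr
  14,000 kr × 37% = 5,180 kr
  31,200 kr × 42% = 13,104 kr
  → 86,834 kr
  Less rehabilitation credit 42,000 kr → 44,834 kr

119,900 kr > 44,834 kr, so the tentative minimum tax is the binding amount.

119,900 kr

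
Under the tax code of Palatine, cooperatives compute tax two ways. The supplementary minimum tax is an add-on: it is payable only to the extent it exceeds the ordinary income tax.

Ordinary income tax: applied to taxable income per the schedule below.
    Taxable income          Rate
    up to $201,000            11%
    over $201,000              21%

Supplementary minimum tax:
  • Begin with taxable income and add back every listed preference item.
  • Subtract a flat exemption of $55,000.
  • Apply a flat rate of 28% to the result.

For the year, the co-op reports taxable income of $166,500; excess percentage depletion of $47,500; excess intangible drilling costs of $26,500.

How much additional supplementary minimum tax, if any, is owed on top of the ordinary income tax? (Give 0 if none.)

Ordinary income tax:
  $166,500 × 11% = $18,315

Supplementary minimum tax:
  Adjusted income: $166,500 + $47,500 + $26,500 = $240,500
  Less exemption $55,000 → base $185,500
  $185,500 × 28% = $51,940

Excess of supplementary minimum tax over ordinary income tax: $51,940 − $18,315 = $33,625.

$33,625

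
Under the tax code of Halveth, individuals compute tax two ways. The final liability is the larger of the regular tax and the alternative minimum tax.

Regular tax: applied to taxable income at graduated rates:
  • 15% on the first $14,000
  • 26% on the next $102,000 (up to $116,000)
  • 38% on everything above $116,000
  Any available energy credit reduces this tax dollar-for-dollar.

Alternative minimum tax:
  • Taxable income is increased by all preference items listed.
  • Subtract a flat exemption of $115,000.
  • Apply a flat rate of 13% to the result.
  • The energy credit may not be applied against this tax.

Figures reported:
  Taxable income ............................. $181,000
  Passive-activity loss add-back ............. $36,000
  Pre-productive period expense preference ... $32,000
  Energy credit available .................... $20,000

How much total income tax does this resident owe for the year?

Alternative minimum tax:
  Adjusted income: $181,000 + $36,000 + $32,000 = $249,000
  Less exemption $115,000 → base $134,000
  $134,000 × 13% = $17,420

Regular tax:
  $14,000 × 15% = $2,100
  $102,000 × 26% = $26,520
  $65,000 × 38% = $24,700
  → $53,320
  Less energy credit $20,000 → $33,320

$33,320 > $17,420, so the regular tax governs.

$33,320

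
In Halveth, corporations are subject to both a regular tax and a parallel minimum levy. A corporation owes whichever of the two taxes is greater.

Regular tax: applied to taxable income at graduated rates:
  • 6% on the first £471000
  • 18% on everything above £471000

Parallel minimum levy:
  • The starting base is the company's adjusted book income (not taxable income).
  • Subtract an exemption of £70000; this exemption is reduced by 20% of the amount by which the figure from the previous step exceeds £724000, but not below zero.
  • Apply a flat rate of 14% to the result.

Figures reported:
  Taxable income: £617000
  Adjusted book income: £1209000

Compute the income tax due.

£169260

Regular tax:
  £471000 × 6% = £28260
  £146000 × 18% = £26280
  → £54540

Parallel minimum levy:
  Base (adjusted book income): £1209000
  Exemption: 20% × (£1209000 − £724000) = £97000 ≥ £70000, so the exemption is fully phased out
  Base: £1209000 − £0 = £1209000
  £1209000 × 14% = £169260

£169260 > £54540, so the parallel minimum levy is the binding amount.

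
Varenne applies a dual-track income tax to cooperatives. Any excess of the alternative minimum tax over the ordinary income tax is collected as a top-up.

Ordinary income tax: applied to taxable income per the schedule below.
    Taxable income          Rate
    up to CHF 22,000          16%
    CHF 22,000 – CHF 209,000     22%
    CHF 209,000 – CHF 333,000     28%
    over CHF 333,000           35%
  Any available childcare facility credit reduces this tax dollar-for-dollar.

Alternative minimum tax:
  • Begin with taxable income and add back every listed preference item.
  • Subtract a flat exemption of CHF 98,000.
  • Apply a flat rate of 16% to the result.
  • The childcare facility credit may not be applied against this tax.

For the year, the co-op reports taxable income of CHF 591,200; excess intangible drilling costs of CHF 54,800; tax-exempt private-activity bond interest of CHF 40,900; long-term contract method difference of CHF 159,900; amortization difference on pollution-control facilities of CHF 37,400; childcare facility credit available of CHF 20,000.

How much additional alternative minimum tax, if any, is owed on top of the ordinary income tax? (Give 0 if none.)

CHF 0

Alternative minimum tax:
  Adjusted income: CHF 591,200 + CHF 54,800 + CHF 40,900 + CHF 159,900 + CHF 37,400 = CHF 884,200
  Less exemption CHF 98,000 → base CHF 786,200
  CHF 786,200 × 16% = CHF 125,792

Ordinary income tax:
  CHF 22,000 × 16% = CHF 3,520
  CHF 187,000 × 22% = CHF 41,140
  CHF 124,000 × 28% = CHF 34,720
  CHF 258,200 × 35% = CHF 90,370
  → CHF 169,750
  Less childcare facility credit CHF 20,000 → CHF 149,750

CHF 125,792 ≤ CHF 149,750, so no add-on is due.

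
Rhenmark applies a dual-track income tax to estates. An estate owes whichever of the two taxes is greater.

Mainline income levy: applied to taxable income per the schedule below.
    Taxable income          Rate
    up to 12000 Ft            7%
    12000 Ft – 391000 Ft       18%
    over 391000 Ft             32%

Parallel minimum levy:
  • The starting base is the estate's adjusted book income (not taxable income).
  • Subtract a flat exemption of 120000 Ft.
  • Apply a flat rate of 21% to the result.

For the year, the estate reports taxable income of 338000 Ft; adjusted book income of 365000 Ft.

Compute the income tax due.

59520 Ft

Parallel minimum levy:
  Base (adjusted book income): 365000 Ft
  Less exemption 120000 Ft → base 245000 Ft
  245000 Ft × 21% = 51450 Ft

Mainline income levy:
  12000 Ft × 7% = 840 Ft
  326000 Ft × 18% = 58680 Ft
  → 59520 Ft

59520 Ft > 51450 Ft, so the mainline income levy governs.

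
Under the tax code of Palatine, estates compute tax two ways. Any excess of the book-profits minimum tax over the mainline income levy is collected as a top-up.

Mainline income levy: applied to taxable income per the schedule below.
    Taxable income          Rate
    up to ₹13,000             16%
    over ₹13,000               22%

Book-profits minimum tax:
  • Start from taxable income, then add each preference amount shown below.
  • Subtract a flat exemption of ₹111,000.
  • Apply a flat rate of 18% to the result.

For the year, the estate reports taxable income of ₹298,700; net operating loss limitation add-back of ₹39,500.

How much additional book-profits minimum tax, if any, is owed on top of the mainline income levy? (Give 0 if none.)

₹0

Book-profits minimum tax:
  Adjusted income: ₹298,700 + ₹39,500 = ₹338,200
  Less exemption ₹111,000 → base ₹227,200
  ₹227,200 × 18% = ₹40,896

Mainline income levy:
  ₹13,000 × 16% = ₹2,080
  ₹285,700 × 22% = ₹62,854
  → ₹64,934

₹40,896 ≤ ₹64,934, so no add-on is due.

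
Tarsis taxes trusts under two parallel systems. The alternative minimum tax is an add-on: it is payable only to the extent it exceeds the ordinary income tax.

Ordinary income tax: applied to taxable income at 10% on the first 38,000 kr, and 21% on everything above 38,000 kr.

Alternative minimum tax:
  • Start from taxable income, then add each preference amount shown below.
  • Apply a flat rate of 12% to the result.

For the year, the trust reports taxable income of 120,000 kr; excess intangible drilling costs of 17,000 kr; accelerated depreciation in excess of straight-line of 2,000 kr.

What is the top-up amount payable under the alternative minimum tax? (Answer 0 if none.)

Alternative minimum tax:
  Adjusted income: 120,000 kr + 17,000 kr + 2,000 kr = 139,000 kr
  139,000 kr × 12% = 16,680 kr

Ordinary income tax:
  38,000 kr × 10% = 3,800 kr
  82,000 kr × 21% = 17,220 kr
  → 21,020 kr

16,680 kr ≤ 21,020 kr, so no add-on is due.

0 kr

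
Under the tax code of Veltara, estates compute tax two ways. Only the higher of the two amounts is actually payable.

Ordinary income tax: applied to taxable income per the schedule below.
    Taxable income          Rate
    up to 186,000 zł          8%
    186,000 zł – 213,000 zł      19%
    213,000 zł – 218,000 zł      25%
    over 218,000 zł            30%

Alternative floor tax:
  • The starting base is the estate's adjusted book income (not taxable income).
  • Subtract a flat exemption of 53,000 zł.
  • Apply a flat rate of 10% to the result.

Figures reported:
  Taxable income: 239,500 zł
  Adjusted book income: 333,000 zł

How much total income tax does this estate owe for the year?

Alternative floor tax:
  Base (adjusted book income): 333,000 zł
  Less exemption 53,000 zł → base 280,000 zł
  280,000 zł × 10% = 28,000 zł

Ordinary income tax:
  186,000 zł × 8% = 14,880 zł
  27,000 zł × 19% = 5,130 zł
  5,000 zł × 25% = 1,250 zł
  21,500 zł × 30% = 6,450 zł
  → 27,710 zł

28,000 zł > 27,710 zł, so the alternative floor tax is the binding amount.

28,000 zł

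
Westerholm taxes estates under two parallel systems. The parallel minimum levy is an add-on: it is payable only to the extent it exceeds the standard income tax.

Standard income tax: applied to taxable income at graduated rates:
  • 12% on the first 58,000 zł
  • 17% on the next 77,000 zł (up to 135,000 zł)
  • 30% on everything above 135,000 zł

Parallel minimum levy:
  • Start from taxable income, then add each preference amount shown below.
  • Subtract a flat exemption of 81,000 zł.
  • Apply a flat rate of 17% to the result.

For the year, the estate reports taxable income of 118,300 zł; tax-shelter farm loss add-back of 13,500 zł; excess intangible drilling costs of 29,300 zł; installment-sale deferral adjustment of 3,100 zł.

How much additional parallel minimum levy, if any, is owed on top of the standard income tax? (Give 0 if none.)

0 zł

Standard income tax:
  58,000 zł × 12% = 6,960 zł
  60,300 zł × 17% = 10,251 zł
  → 17,211 zł

Parallel minimum levy:
  Adjusted income: 118,300 zł + 13,500 zł + 29,300 zł + 3,100 zł = 164,200 zł
  Less exemption 81,000 zł → base 83,200 zł
  83,200 zł × 17% = 14,144 zł

14,144 zł ≤ 17,211 zł, so no add-on is due.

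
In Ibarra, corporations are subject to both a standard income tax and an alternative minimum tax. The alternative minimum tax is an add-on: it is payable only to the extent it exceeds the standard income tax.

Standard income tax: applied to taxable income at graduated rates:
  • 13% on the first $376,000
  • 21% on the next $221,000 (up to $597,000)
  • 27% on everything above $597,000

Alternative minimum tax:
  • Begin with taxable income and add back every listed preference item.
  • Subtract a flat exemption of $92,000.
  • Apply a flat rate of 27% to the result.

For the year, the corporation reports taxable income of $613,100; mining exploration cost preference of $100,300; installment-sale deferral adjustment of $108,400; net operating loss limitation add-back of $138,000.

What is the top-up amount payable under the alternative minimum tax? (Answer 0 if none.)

$134,669

Alternative minimum tax:
  Adjusted income: $613,100 + $100,300 + $108,400 + $138,000 = $959,800
  Less exemption $92,000 → base $867,800
  $867,800 × 27% = $234,306

Standard income tax:
  $376,000 × 13% = $48,880
  $221,000 × 21% = $46,410
  $16,100 × 27% = $4,347
  → $99,637

Excess of alternative minimum tax over standard income tax: $234,306 − $99,637 = $134,669.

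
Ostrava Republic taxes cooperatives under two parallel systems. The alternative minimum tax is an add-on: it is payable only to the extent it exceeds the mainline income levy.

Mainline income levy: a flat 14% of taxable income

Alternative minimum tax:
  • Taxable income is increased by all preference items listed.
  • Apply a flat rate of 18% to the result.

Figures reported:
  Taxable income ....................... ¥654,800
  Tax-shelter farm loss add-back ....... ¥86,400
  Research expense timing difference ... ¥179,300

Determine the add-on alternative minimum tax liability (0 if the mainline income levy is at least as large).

Alternative minimum tax:
  Adjusted income: ¥654,800 + ¥86,400 + ¥179,300 = ¥920,500
  ¥920,500 × 18% = ¥165,690

Mainline income levy:
  ¥654,800 × 14% = ¥91,672

Excess of alternative minimum tax over mainline income levy: ¥165,690 − ¥91,672 = ¥74,018.

¥74,018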